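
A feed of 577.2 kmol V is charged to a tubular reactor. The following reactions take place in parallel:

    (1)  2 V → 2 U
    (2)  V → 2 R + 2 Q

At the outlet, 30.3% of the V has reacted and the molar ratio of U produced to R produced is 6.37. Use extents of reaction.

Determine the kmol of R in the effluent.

25.5 kmol

Conversion of V: V consumed = 0.303 × 577.2 = 174.9 kmol = 2ξ₁ + 1ξ₂.
Selectivity: 2ξ₁ / (2ξ₂) = 6.37 → ξ₁ = 6.37 ξ₂.
Substitute: (2·6.37 + 1) ξ₂ = 174.9 → ξ₂ = 12.73 kmol, ξ₁ = 81.08 kmol.
Outlet amounts (n = n₀ + Σ ν·ξ):
  V: 577.2 − 2(81.08) − 1(12.73) = 402.3
  U: 0 + 2(81.08) = 162.2
  R: 0 + 2(12.73) = 25.46
  Q: 0 + 2(12.73) = 25.46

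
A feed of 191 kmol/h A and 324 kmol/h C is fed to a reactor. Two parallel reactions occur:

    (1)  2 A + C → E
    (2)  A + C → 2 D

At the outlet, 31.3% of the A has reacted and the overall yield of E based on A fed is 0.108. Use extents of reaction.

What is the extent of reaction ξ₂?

ξ₂ = 18.5 kmol/h

Yield of E: 1ξ₁ / 191 = 0.108 → ξ₁ = 20.63 kmol/h.
Conversion of A: 2ξ₁ + 1ξ₂ = 0.313 × 191 = 59.78 → ξ₂ = 18.53 kmol/h.
Outlet amounts (n = n₀ + Σ ν·ξ):
  A: 191 − 2(20.63) − 1(18.53) = 131.2
  C: 324 − 1(20.63) − 1(18.53) = 284.8
  E: 0 + 1(20.63) = 20.63
  D: 0 + 2(18.53) = 37.05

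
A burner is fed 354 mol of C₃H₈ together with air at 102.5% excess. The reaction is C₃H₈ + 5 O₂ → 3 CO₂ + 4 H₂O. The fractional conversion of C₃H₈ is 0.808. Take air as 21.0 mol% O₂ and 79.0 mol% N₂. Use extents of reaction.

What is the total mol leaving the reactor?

17700 mol

Stoichiometric O₂ = 5 × 354 = 1770 mol; O₂ fed = 1770 × 2.025 = 3584 mol.
N₂ fed = 3584 × 79/21 = 13480 mol.
Fuel reacted = 0.808 × 354 → ξ = 286 mol.
Outlet (n = n₀ + ν ξ):
  C₃H₈: 354 − 1(286) = 67.97
  O₂: 3584 − 5(286) = 2154
  N₂: 13480 (inert)
  CO₂: 0 + 3(286) = 858.1
  H₂O: 0 + 4(286) = 1144
Total out = 67.97 + 2154 + 13480 + 858.1 + 1144 = 17710 mol.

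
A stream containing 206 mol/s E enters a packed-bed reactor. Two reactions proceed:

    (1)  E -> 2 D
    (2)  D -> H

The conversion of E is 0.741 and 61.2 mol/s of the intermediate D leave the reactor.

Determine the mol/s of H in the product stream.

Conversion of E: E consumed = 1ξ₁ = 0.741 × 206 → ξ₁ = 152.6 mol/s.
D balance: n_D = 0 + 2ξ₁ − 1ξ₂ = 61.2 → ξ₂ = (2·152.6 − 61.2)/1 = 244.1 mol/s.
Outlet amounts (n = n₀ + Σ ν·ξ):
  E: 206 − 1(152.6) = 53.35
  D: 0 + 2(152.6) − 1(244.1) = 61.2
  H: 0 + 1(244.1) = 244.1

244 mol/s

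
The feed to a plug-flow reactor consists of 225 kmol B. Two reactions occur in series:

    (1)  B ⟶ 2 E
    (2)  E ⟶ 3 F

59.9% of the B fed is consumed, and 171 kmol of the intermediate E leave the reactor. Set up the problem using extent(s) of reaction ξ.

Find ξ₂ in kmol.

ξ₂ = 98.6 kmol

Conversion of B: B consumed = 1ξ₁ = 0.599 × 225 → ξ₁ = 134.8 kmol.
E balance: n_E = 0 + 2ξ₁ − 1ξ₂ = 171 → ξ₂ = (2·134.8 − 171)/1 = 98.55 kmol.
Outlet amounts (n = n₀ + Σ ν·ξ):
  B: 225 − 1(134.8) = 90.22
  E: 0 + 2(134.8) − 1(98.55) = 171
  F: 0 + 3(98.55) = 295.7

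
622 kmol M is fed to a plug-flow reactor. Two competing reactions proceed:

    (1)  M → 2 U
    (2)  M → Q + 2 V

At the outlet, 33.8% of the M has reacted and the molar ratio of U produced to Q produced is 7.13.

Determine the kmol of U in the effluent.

328 kmol

Conversion of M: M consumed = 0.338 × 622 = 210.2 kmol = 1ξ₁ + 1ξ₂.
Selectivity: 2ξ₁ / (1ξ₂) = 7.13 → ξ₁ = 3.565 ξ₂.
Substitute: (1·3.565 + 1) ξ₂ = 210.2 → ξ₂ = 46.05 kmol, ξ₁ = 164.2 kmol.
Outlet amounts (n = n₀ + Σ ν·ξ):
  M: 622 − 1(164.2) − 1(46.05) = 411.8
  U: 0 + 2(164.2) = 328.4
  Q: 0 + 1(46.05) = 46.05
  V: 0 + 2(46.05) = 92.11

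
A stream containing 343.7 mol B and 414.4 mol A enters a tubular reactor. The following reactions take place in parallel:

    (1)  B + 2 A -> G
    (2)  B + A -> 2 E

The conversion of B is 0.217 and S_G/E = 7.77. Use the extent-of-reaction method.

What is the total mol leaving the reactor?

618 mol

Conversion of B: B consumed = 0.217 × 343.7 = 74.58 mol = 1ξ₁ + 1ξ₂.
Selectivity: 1ξ₁ / (2ξ₂) = 7.77 → ξ₁ = 15.54 ξ₂.
Substitute: (1·15.54 + 1) ξ₂ = 74.58 → ξ₂ = 4.509 mol, ξ₁ = 70.07 mol.
Outlet amounts (n = n₀ + Σ ν·ξ):
  B: 343.7 − 1(70.07) − 1(4.509) = 269.1
  A: 414.4 − 2(70.07) − 1(4.509) = 269.7
  G: 0 + 1(70.07) = 70.07
  E: 0 + 2(4.509) = 9.018
Total out = 269.1 + 269.7 + 70.07 + 9.018 = 618 mol.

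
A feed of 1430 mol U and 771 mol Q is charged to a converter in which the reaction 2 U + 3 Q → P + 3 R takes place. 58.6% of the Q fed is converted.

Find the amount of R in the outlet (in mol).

Q reacted = 0.586 × 771 = 451.8 mol; ν_Q = −3, so ξ = 451.8/3 = 150.6 mol.
Outlet amounts (n = n₀ + ν ξ):
  U: 1430 − 2(150.6) = 1129
  Q: 771 − 3(150.6) = 319.2
  P: 0 + 1(150.6) = 150.6
  R: 0 + 3(150.6) = 451.8

452 mol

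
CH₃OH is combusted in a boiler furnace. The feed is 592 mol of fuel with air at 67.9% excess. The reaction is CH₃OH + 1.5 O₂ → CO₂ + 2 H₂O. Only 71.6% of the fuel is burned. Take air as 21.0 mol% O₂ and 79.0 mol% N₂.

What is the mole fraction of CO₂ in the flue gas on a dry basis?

0.0601

Stoichiometric O₂ = 1.5 × 592 = 888 mol; O₂ fed = 888 × 1.679 = 1491 mol.
N₂ fed = 1491 × 79/21 = 5609 mol.
Fuel reacted = 0.716 × 592 → ξ = 423.9 mol.
Outlet (n = n₀ + ν ξ):
  CH₃OH: 592 − 1(423.9) = 168.1
  O₂: 1491 − 1.5(423.9) = 855.1
  N₂: 5609 (inert)
  CO₂: 0 + 1(423.9) = 423.9
  H₂O: 0 + 2(423.9) = 847.7
Dry total = 7056 mol; y_CO₂ (dry) = 423.9 / 7056 = 0.06007.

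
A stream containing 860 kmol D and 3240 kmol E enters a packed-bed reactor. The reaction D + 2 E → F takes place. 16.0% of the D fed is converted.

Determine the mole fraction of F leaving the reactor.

0.036

D reacted = 0.16 × 860 = 137.6 kmol; ν_D = −1, so ξ = 137.6/1 = 137.6 kmol.
Outlet amounts (n = n₀ + ν ξ):
  D: 860 − 1(137.6) = 722.4
  E: 3240 − 2(137.6) = 2965
  F: 0 + 1(137.6) = 137.6
Total out = 3825 kmol; y_F = 137.6 / 3825 = 0.03598.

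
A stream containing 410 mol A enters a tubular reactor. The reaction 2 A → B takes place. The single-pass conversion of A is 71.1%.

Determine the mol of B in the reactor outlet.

A reacted = 0.711 × 410 = 291.5 mol; ν_A = −2, so ξ = 291.5/2 = 145.8 mol.
Outlet amounts (n = n₀ + ν ξ):
  A: 410 − 2(145.8) = 118.5
  B: 0 + 1(145.8) = 145.8

146 mol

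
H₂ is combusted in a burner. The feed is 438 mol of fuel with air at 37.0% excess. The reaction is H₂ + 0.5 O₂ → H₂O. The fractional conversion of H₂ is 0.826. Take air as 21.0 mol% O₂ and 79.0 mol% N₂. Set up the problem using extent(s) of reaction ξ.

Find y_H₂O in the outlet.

0.215

Stoichiometric O₂ = 0.5 × 438 = 219 mol; O₂ fed = 219 × 1.370 = 300 mol.
N₂ fed = 300 × 79/21 = 1129 mol.
Fuel reacted = 0.826 × 438 → ξ = 361.8 mol.
Outlet (n = n₀ + ν ξ):
  H₂: 438 − 1(361.8) = 76.21
  O₂: 300 − 0.5(361.8) = 119.1
  N₂: 1129 (inert)
  H₂O: 0 + 1(361.8) = 361.8
Total out = 1686 mol; y_H₂O = 361.8 / 1686 = 0.2146.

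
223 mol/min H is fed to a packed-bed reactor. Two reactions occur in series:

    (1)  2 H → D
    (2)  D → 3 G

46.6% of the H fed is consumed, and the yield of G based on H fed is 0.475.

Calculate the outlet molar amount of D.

16.7 mol/min

Conversion of H: H consumed = 2ξ₁ = 0.466 × 223 → ξ₁ = 51.96 mol/min.
Yield of G: 3ξ₂ / 223 = 0.475 → ξ₂ = 35.31 mol/min.
Outlet amounts (n = n₀ + Σ ν·ξ):
  H: 223 − 2(51.96) = 119.1
  D: 0 + 1(51.96) − 1(35.31) = 16.65
  G: 0 + 3(35.31) = 105.9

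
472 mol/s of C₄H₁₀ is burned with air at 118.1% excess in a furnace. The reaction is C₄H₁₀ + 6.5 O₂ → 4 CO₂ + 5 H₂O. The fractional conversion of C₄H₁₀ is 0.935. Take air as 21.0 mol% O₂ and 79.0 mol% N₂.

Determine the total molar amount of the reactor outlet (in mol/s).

33000 mol/s

Stoichiometric O₂ = 6.5 × 472 = 3068 mol/s; O₂ fed = 3068 × 2.181 = 6691 mol/s.
N₂ fed = 6691 × 79/21 = 25170 mol/s.
Fuel reacted = 0.935 × 472 → ξ = 441.3 mol/s.
Outlet (n = n₀ + ν ξ):
  C₄H₁₀: 472 − 1(441.3) = 30.68
  O₂: 6691 − 6.5(441.3) = 3823
  N₂: 25170 (inert)
  CO₂: 0 + 4(441.3) = 1765
  H₂O: 0 + 5(441.3) = 2207
Total out = 30.68 + 3823 + 25170 + 1765 + 2207 = 33000 mol/s.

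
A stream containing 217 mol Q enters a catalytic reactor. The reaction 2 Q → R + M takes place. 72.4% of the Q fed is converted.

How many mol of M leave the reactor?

78.6 mol

Q reacted = 0.724 × 217 = 157.1 mol; ν_Q = −2, so ξ = 157.1/2 = 78.55 mol.
Outlet amounts (n = n₀ + ν ξ):
  Q: 217 − 2(78.55) = 59.89
  R: 0 + 1(78.55) = 78.55
  M: 0 + 1(78.55) = 78.55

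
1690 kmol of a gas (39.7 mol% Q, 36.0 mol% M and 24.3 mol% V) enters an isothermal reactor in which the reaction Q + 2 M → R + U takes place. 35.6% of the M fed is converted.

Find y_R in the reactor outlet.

M reacted = 0.356 × 608.4 = 216.6 kmol; ν_M = −2, so ξ = 216.6/2 = 108.3 kmol.
Outlet amounts (n = n₀ + ν ξ):
  Q: 670.9 − 1(108.3) = 562.6
  M: 608.4 − 2(108.3) = 391.8
  R: 0 + 1(108.3) = 108.3
  U: 0 + 1(108.3) = 108.3
  V: 410.7 (inert)
Total out = 1582 kmol; y_R = 108.3 / 1582 = 0.06847.

0.0685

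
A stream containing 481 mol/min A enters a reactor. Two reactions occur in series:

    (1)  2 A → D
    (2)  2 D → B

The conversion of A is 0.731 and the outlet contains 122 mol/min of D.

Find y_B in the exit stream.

0.0967

Conversion of A: A consumed = 2ξ₁ = 0.731 × 481 → ξ₁ = 175.8 mol/min.
D balance: n_D = 0 + 1ξ₁ − 2ξ₂ = 122 → ξ₂ = (1·175.8 − 122)/2 = 26.9 mol/min.
Outlet amounts (n = n₀ + Σ ν·ξ):
  A: 481 − 2(175.8) = 129.4
  D: 0 + 1(175.8) − 2(26.9) = 122
  B: 0 + 1(26.9) = 26.9
Total out = 278.3 mol/min; y_B = 26.9 / 278.3 = 0.09667.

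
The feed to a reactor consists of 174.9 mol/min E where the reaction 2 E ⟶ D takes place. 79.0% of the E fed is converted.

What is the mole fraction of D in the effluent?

E reacted = 0.79 × 174.9 = 138.2 mol/min; ν_E = −2, so ξ = 138.2/2 = 69.09 mol/min.
Outlet amounts (n = n₀ + ν ξ):
  E: 174.9 − 2(69.09) = 36.73
  D: 0 + 1(69.09) = 69.09
Total out = 105.8 mol/min; y_D = 69.09 / 105.8 = 0.6529.

0.653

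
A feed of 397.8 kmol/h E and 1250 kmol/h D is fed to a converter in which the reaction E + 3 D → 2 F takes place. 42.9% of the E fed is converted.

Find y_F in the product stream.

E reacted = 0.429 × 397.8 = 170.7 kmol/h; ν_E = −1, so ξ = 170.7/1 = 170.7 kmol/h.
Outlet amounts (n = n₀ + ν ξ):
  E: 397.8 − 1(170.7) = 227.1
  D: 1250 − 3(170.7) = 738
  F: 0 + 2(170.7) = 341.3
Total out = 1306 kmol/h; y_F = 341.3 / 1306 = 0.2612.

0.261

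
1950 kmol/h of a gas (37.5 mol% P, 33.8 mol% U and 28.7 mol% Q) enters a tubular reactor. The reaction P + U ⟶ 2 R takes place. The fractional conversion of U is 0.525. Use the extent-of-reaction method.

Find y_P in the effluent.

0.198

U reacted = 0.525 × 659.1 = 346 kmol/h; ν_U = −1, so ξ = 346/1 = 346 kmol/h.
Outlet amounts (n = n₀ + ν ξ):
  P: 731.2 − 1(346) = 385.2
  U: 659.1 − 1(346) = 313.1
  R: 0 + 2(346) = 692.1
  Q: 559.6 (inert)
Total out = 1950 kmol/h; y_P = 385.2 / 1950 = 0.1975.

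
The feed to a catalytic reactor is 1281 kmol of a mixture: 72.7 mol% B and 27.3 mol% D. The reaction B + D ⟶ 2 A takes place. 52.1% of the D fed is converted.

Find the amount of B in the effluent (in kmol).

749 kmol

D reacted = 0.521 × 349.7 = 182.2 kmol; ν_D = −1, so ξ = 182.2/1 = 182.2 kmol.
Outlet amounts (n = n₀ + ν ξ):
  B: 931.3 − 1(182.2) = 749.1
  D: 349.7 − 1(182.2) = 167.5
  A: 0 + 2(182.2) = 364.4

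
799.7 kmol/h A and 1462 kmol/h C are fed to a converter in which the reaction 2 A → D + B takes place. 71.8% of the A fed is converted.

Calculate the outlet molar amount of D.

A reacted = 0.718 × 799.7 = 574.2 kmol/h; ν_A = −2, so ξ = 574.2/2 = 287.1 kmol/h.
Outlet amounts (n = n₀ + ν ξ):
  A: 799.7 − 2(287.1) = 225.5
  D: 0 + 1(287.1) = 287.1
  B: 0 + 1(287.1) = 287.1
  C: 1462 (inert)

287 kmol/h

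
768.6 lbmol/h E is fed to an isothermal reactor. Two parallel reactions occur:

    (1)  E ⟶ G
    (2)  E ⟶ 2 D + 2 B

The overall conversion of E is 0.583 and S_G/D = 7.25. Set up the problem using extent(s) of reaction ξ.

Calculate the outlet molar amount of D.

57.8 lbmol/h

Conversion of E: E consumed = 0.583 × 768.6 = 448.1 lbmol/h = 1ξ₁ + 1ξ₂.
Selectivity: 1ξ₁ / (2ξ₂) = 7.25 → ξ₁ = 14.5 ξ₂.
Substitute: (1·14.5 + 1) ξ₂ = 448.1 → ξ₂ = 28.91 lbmol/h, ξ₁ = 419.2 lbmol/h.
Outlet amounts (n = n₀ + Σ ν·ξ):
  E: 768.6 − 1(419.2) − 1(28.91) = 320.5
  G: 0 + 1(419.2) = 419.2
  D: 0 + 2(28.91) = 57.82
  B: 0 + 2(28.91) = 57.82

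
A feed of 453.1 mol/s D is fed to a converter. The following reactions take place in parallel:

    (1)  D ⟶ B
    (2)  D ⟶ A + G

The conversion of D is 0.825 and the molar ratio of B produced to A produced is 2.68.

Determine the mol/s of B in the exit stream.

272 mol/s

Conversion of D: D consumed = 0.825 × 453.1 = 373.8 mol/s = 1ξ₁ + 1ξ₂.
Selectivity: 1ξ₁ / (1ξ₂) = 2.68 → ξ₁ = 2.68 ξ₂.
Substitute: (1·2.68 + 1) ξ₂ = 373.8 → ξ₂ = 101.6 mol/s, ξ₁ = 272.2 mol/s.
Outlet amounts (n = n₀ + Σ ν·ξ):
  D: 453.1 − 1(272.2) − 1(101.6) = 79.29
  B: 0 + 1(272.2) = 272.2
  A: 0 + 1(101.6) = 101.6
  G: 0 + 1(101.6) = 101.6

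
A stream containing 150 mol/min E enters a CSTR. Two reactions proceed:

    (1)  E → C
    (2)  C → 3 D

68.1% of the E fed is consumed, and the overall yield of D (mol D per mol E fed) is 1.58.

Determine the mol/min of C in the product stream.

23.2 mol/min

Conversion of E: E consumed = 1ξ₁ = 0.681 × 150 → ξ₁ = 102.2 mol/min.
Yield of D: 3ξ₂ / 150 = 1.58 → ξ₂ = 79 mol/min.
Outlet amounts (n = n₀ + Σ ν·ξ):
  E: 150 − 1(102.2) = 47.85
  C: 0 + 1(102.2) − 1(79) = 23.15
  D: 0 + 3(79) = 237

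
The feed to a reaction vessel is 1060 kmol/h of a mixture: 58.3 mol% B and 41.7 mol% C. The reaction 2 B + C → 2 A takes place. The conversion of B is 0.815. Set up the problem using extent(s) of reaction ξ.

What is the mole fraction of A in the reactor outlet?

B reacted = 0.815 × 618 = 503.7 kmol/h; ν_B = −2, so ξ = 503.7/2 = 251.8 kmol/h.
Outlet amounts (n = n₀ + ν ξ):
  B: 618 − 2(251.8) = 114.3
  C: 442 − 1(251.8) = 190.2
  A: 0 + 2(251.8) = 503.7
Total out = 808.2 kmol/h; y_A = 503.7 / 808.2 = 0.6232.

0.623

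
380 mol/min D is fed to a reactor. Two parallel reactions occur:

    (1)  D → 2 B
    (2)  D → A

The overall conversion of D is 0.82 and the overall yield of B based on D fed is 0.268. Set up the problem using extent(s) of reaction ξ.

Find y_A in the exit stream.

Yield of B: 2ξ₁ / 380 = 0.268 → ξ₁ = 50.92 mol/min.
Conversion of D: 1ξ₁ + 1ξ₂ = 0.82 × 380 = 311.6 → ξ₂ = 260.7 mol/min.
Outlet amounts (n = n₀ + Σ ν·ξ):
  D: 380 − 1(50.92) − 1(260.7) = 68.4
  B: 0 + 2(50.92) = 101.8
  A: 0 + 1(260.7) = 260.7
Total out = 430.9 mol/min; y_A = 260.7 / 430.9 = 0.6049.

0.605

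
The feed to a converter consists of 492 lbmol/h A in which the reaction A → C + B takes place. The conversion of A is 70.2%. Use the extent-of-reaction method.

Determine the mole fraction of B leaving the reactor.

0.412

A reacted = 0.702 × 492 = 345.4 lbmol/h; ν_A = −1, so ξ = 345.4/1 = 345.4 lbmol/h.
Outlet amounts (n = n₀ + ν ξ):
  A: 492 − 1(345.4) = 146.6
  C: 0 + 1(345.4) = 345.4
  B: 0 + 1(345.4) = 345.4
Total out = 837.4 lbmol/h; y_B = 345.4 / 837.4 = 0.4125.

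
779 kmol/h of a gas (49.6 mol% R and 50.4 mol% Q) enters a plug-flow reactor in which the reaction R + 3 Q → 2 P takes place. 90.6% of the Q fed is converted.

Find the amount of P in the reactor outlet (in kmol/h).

237 kmol/h

Q reacted = 0.906 × 392.6 = 355.7 kmol/h; ν_Q = −3, so ξ = 355.7/3 = 118.6 kmol/h.
Outlet amounts (n = n₀ + ν ξ):
  R: 386.4 − 1(118.6) = 267.8
  Q: 392.6 − 3(118.6) = 36.91
  P: 0 + 2(118.6) = 237.1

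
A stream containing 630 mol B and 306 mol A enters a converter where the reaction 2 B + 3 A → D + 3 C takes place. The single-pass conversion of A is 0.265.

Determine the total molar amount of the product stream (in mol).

909 mol

A reacted = 0.265 × 306 = 81.09 mol; ν_A = −3, so ξ = 81.09/3 = 27.03 mol.
Outlet amounts (n = n₀ + ν ξ):
  B: 630 − 2(27.03) = 575.9
  A: 306 − 3(27.03) = 224.9
  D: 0 + 1(27.03) = 27.03
  C: 0 + 3(27.03) = 81.09
Total out = 575.9 + 224.9 + 27.03 + 81.09 = 909 mol.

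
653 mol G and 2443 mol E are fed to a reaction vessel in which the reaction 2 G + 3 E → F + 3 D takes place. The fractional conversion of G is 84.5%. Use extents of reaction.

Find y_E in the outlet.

0.573

G reacted = 0.845 × 653 = 551.8 mol; ν_G = −2, so ξ = 551.8/2 = 275.9 mol.
Outlet amounts (n = n₀ + ν ξ):
  G: 653 − 2(275.9) = 101.2
  E: 2443 − 3(275.9) = 1615
  F: 0 + 1(275.9) = 275.9
  D: 0 + 3(275.9) = 827.7
Total out = 2820 mol; y_E = 1615 / 2820 = 0.5728.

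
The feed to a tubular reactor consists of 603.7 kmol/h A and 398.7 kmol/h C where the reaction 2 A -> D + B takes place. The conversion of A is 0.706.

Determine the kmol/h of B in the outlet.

A reacted = 0.706 × 603.7 = 426.2 kmol/h; ν_A = −2, so ξ = 426.2/2 = 213.1 kmol/h.
Outlet amounts (n = n₀ + ν ξ):
  A: 603.7 − 2(213.1) = 177.5
  D: 0 + 1(213.1) = 213.1
  B: 0 + 1(213.1) = 213.1
  C: 398.7 (inert)

213 kmol/h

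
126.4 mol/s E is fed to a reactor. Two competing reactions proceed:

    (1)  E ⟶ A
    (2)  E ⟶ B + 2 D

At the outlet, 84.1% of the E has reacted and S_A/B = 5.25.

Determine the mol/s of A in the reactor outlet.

Conversion of E: E consumed = 0.841 × 126.4 = 106.3 mol/s = 1ξ₁ + 1ξ₂.
Selectivity: 1ξ₁ / (1ξ₂) = 5.25 → ξ₁ = 5.25 ξ₂.
Substitute: (1·5.25 + 1) ξ₂ = 106.3 → ξ₂ = 17.01 mol/s, ξ₁ = 89.29 mol/s.
Outlet amounts (n = n₀ + Σ ν·ξ):
  E: 126.4 − 1(89.29) − 1(17.01) = 20.1
  A: 0 + 1(89.29) = 89.29
  B: 0 + 1(17.01) = 17.01
  D: 0 + 2(17.01) = 34.02

89.3 mol/s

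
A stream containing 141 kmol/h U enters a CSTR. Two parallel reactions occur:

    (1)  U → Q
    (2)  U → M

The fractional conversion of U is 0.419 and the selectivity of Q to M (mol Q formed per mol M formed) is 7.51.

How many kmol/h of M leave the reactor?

Conversion of U: U consumed = 0.419 × 141 = 59.08 kmol/h = 1ξ₁ + 1ξ₂.
Selectivity: 1ξ₁ / (1ξ₂) = 7.51 → ξ₁ = 7.51 ξ₂.
Substitute: (1·7.51 + 1) ξ₂ = 59.08 → ξ₂ = 6.942 kmol/h, ξ₁ = 52.14 kmol/h.
Outlet amounts (n = n₀ + Σ ν·ξ):
  U: 141 − 1(52.14) − 1(6.942) = 81.92
  Q: 0 + 1(52.14) = 52.14
  M: 0 + 1(6.942) = 6.942

6.94 kmol/h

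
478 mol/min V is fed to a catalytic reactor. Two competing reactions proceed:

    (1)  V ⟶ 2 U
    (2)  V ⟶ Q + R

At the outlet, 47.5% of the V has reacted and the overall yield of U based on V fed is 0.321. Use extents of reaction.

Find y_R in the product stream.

Yield of U: 2ξ₁ / 478 = 0.321 → ξ₁ = 76.72 mol/min.
Conversion of V: 1ξ₁ + 1ξ₂ = 0.475 × 478 = 227 → ξ₂ = 150.3 mol/min.
Outlet amounts (n = n₀ + Σ ν·ξ):
  V: 478 − 1(76.72) − 1(150.3) = 251
  U: 0 + 2(76.72) = 153.4
  Q: 0 + 1(150.3) = 150.3
  R: 0 + 1(150.3) = 150.3
Total out = 705 mol/min; y_R = 150.3 / 705 = 0.2132.

0.213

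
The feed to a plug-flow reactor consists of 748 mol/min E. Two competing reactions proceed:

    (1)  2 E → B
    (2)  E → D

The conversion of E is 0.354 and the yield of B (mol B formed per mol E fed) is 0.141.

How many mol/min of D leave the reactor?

53.9 mol/min

Yield of B: 1ξ₁ / 748 = 0.141 → ξ₁ = 105.5 mol/min.
Conversion of E: 2ξ₁ + 1ξ₂ = 0.354 × 748 = 264.8 → ξ₂ = 53.86 mol/min.
Outlet amounts (n = n₀ + Σ ν·ξ):
  E: 748 − 2(105.5) − 1(53.86) = 483.2
  B: 0 + 1(105.5) = 105.5
  D: 0 + 1(53.86) = 53.86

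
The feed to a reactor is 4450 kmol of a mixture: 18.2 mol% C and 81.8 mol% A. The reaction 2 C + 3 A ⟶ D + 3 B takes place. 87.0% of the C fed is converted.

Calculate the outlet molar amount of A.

2580 kmol

C reacted = 0.87 × 809.9 = 704.6 kmol; ν_C = −2, so ξ = 704.6/2 = 352.3 kmol.
Outlet amounts (n = n₀ + ν ξ):
  C: 809.9 − 2(352.3) = 105.3
  A: 3640 − 3(352.3) = 2583
  D: 0 + 1(352.3) = 352.3
  B: 0 + 3(352.3) = 1057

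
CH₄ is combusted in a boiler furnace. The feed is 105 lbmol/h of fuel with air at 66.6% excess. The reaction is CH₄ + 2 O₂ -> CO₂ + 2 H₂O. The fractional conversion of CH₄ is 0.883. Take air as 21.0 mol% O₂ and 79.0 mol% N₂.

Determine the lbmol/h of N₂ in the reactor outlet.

1320 lbmol/h

Stoichiometric O₂ = 2 × 105 = 210 lbmol/h; O₂ fed = 210 × 1.666 = 349.9 lbmol/h.
N₂ fed = 349.9 × 79/21 = 1316 lbmol/h.
Fuel reacted = 0.883 × 105 → ξ = 92.72 lbmol/h.
Outlet (n = n₀ + ν ξ):
  CH₄: 105 − 1(92.72) = 12.28
  O₂: 349.9 − 2(92.72) = 164.4
  N₂: 1316 (inert)
  CO₂: 0 + 1(92.72) = 92.72
  H₂O: 0 + 2(92.72) = 185.4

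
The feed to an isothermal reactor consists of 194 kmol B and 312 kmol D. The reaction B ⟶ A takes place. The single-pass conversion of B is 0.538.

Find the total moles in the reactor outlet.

506 kmol

B reacted = 0.538 × 194 = 104.4 kmol; ν_B = −1, so ξ = 104.4/1 = 104.4 kmol.
Outlet amounts (n = n₀ + ν ξ):
  B: 194 − 1(104.4) = 89.63
  A: 0 + 1(104.4) = 104.4
  D: 312 (inert)
Total out = 89.63 + 104.4 + 312 = 506 kmol.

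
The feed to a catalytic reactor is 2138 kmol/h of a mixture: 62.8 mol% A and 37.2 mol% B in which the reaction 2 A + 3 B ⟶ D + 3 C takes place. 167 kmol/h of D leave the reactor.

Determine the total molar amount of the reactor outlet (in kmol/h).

1970 kmol/h

For D: n = n₀ + 1ξ → 167 = 0 + 1ξ, giving ξ = 167 kmol/h.
Outlet amounts (n = n₀ + ν ξ):
  A: 1343 − 2(167) = 1009
  B: 795.3 − 3(167) = 294.3
  D: 0 + 1(167) = 167
  C: 0 + 3(167) = 501
Total out = 1009 + 294.3 + 167 + 501 = 1971 kmol/h.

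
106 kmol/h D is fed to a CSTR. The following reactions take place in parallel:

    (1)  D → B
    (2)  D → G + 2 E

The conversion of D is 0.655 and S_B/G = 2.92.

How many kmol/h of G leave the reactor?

Conversion of D: D consumed = 0.655 × 106 = 69.43 kmol/h = 1ξ₁ + 1ξ₂.
Selectivity: 1ξ₁ / (1ξ₂) = 2.92 → ξ₁ = 2.92 ξ₂.
Substitute: (1·2.92 + 1) ξ₂ = 69.43 → ξ₂ = 17.71 kmol/h, ξ₁ = 51.72 kmol/h.
Outlet amounts (n = n₀ + Σ ν·ξ):
  D: 106 − 1(51.72) − 1(17.71) = 36.57
  B: 0 + 1(51.72) = 51.72
  G: 0 + 1(17.71) = 17.71
  E: 0 + 2(17.71) = 35.42

17.7 kmol/h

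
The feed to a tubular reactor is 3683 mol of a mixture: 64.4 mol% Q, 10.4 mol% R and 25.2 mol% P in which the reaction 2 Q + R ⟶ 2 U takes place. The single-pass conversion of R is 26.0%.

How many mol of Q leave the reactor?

2170 mol

R reacted = 0.26 × 383 = 99.59 mol; ν_R = −1, so ξ = 99.59/1 = 99.59 mol.
Outlet amounts (n = n₀ + ν ξ):
  Q: 2372 − 2(99.59) = 2173
  R: 383 − 1(99.59) = 283.4
  U: 0 + 2(99.59) = 199.2
  P: 928.1 (inert)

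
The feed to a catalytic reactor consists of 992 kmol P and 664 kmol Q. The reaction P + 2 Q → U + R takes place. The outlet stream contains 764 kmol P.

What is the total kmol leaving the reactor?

For P: n = n₀ − 1ξ → 764 = 992 − 1ξ, giving ξ = 228 kmol.
Outlet amounts (n = n₀ + ν ξ):
  P: 992 − 1(228) = 764
  Q: 664 − 2(228) = 208
  U: 0 + 1(228) = 228
  R: 0 + 1(228) = 228
Total out = 764 + 208 + 228 + 228 = 1428 kmol.

1430 kmol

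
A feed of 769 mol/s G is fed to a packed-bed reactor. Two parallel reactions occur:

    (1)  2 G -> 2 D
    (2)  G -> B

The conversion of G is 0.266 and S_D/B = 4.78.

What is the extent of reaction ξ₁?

ξ₁ = 84.6 mol/s

Conversion of G: G consumed = 0.266 × 769 = 204.6 mol/s = 2ξ₁ + 1ξ₂.
Selectivity: 2ξ₁ / (1ξ₂) = 4.78 → ξ₁ = 2.39 ξ₂.
Substitute: (2·2.39 + 1) ξ₂ = 204.6 → ξ₂ = 35.39 mol/s, ξ₁ = 84.58 mol/s.
Outlet amounts (n = n₀ + Σ ν·ξ):
  G: 769 − 2(84.58) − 1(35.39) = 564.4
  D: 0 + 2(84.58) = 169.2
  B: 0 + 1(35.39) = 35.39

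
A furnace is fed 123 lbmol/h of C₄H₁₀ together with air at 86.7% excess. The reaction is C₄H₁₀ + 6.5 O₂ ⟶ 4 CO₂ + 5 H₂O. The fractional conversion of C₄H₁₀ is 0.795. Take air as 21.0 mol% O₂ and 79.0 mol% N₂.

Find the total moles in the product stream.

Stoichiometric O₂ = 6.5 × 123 = 799.5 lbmol/h; O₂ fed = 799.5 × 1.867 = 1493 lbmol/h.
N₂ fed = 1493 × 79/21 = 5615 lbmol/h.
Fuel reacted = 0.795 × 123 → ξ = 97.79 lbmol/h.
Outlet (n = n₀ + ν ξ):
  C₄H₁₀: 123 − 1(97.79) = 25.21
  O₂: 1493 − 6.5(97.79) = 857.1
  N₂: 5615 (inert)
  CO₂: 0 + 4(97.79) = 391.1
  H₂O: 0 + 5(97.79) = 488.9
Total out = 25.21 + 857.1 + 5615 + 391.1 + 488.9 = 7378 lbmol/h.

7380 lbmol/h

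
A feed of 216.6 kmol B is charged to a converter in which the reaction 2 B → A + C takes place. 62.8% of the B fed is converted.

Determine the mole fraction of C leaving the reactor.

B reacted = 0.628 × 216.6 = 136 kmol; ν_B = −2, so ξ = 136/2 = 68.01 kmol.
Outlet amounts (n = n₀ + ν ξ):
  B: 216.6 − 2(68.01) = 80.58
  A: 0 + 1(68.01) = 68.01
  C: 0 + 1(68.01) = 68.01
Total out = 216.6 kmol; y_C = 68.01 / 216.6 = 0.314.

0.314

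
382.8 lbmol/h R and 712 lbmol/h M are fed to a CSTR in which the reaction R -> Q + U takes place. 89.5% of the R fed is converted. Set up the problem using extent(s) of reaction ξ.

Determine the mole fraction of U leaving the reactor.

R reacted = 0.895 × 382.8 = 342.6 lbmol/h; ν_R = −1, so ξ = 342.6/1 = 342.6 lbmol/h.
Outlet amounts (n = n₀ + ν ξ):
  R: 382.8 − 1(342.6) = 40.19
  Q: 0 + 1(342.6) = 342.6
  U: 0 + 1(342.6) = 342.6
  M: 712 (inert)
Total out = 1437 lbmol/h; y_U = 342.6 / 1437 = 0.2384.

0.238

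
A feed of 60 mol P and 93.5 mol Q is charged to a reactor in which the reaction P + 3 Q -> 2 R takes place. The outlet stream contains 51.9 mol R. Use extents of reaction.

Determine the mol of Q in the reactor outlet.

For R: n = n₀ + 2ξ → 51.9 = 0 + 2ξ, giving ξ = 25.95 mol.
Outlet amounts (n = n₀ + ν ξ):
  P: 60 − 1(25.95) = 34.05
  Q: 93.5 − 3(25.95) = 15.65
  R: 0 + 2(25.95) = 51.9

15.7 mol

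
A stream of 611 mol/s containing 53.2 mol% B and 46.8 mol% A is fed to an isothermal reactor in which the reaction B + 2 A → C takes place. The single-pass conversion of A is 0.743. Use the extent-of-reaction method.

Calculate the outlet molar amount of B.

219 mol/s

A reacted = 0.743 × 285.9 = 212.5 mol/s; ν_A = −2, so ξ = 212.5/2 = 106.2 mol/s.
Outlet amounts (n = n₀ + ν ξ):
  B: 325.1 − 1(106.2) = 218.8
  A: 285.9 − 2(106.2) = 73.49
  C: 0 + 1(106.2) = 106.2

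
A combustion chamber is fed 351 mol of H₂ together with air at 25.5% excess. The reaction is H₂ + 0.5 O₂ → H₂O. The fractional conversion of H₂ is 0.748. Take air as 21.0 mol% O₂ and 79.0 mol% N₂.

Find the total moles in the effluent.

Stoichiometric O₂ = 0.5 × 351 = 175.5 mol; O₂ fed = 175.5 × 1.255 = 220.3 mol.
N₂ fed = 220.3 × 79/21 = 828.6 mol.
Fuel reacted = 0.748 × 351 → ξ = 262.5 mol.
Outlet (n = n₀ + ν ξ):
  H₂: 351 − 1(262.5) = 88.45
  O₂: 220.3 − 0.5(262.5) = 88.98
  N₂: 828.6 (inert)
  H₂O: 0 + 1(262.5) = 262.5
Total out = 88.45 + 88.98 + 828.6 + 262.5 = 1269 mol.

1270 mol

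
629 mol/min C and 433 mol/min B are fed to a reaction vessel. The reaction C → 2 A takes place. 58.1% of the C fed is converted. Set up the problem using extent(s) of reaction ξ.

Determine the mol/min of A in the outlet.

731 mol/min

C reacted = 0.581 × 629 = 365.4 mol/min; ν_C = −1, so ξ = 365.4/1 = 365.4 mol/min.
Outlet amounts (n = n₀ + ν ξ):
  C: 629 − 1(365.4) = 263.6
  A: 0 + 2(365.4) = 730.9
  B: 433 (inert)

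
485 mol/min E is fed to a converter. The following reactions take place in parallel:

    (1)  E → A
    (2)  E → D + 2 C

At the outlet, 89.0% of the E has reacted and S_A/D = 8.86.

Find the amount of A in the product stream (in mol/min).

388 mol/min

Conversion of E: E consumed = 0.89 × 485 = 431.7 mol/min = 1ξ₁ + 1ξ₂.
Selectivity: 1ξ₁ / (1ξ₂) = 8.86 → ξ₁ = 8.86 ξ₂.
Substitute: (1·8.86 + 1) ξ₂ = 431.7 → ξ₂ = 43.78 mol/min, ξ₁ = 387.9 mol/min.
Outlet amounts (n = n₀ + Σ ν·ξ):
  E: 485 − 1(387.9) − 1(43.78) = 53.35
  A: 0 + 1(387.9) = 387.9
  D: 0 + 1(43.78) = 43.78
  C: 0 + 2(43.78) = 87.56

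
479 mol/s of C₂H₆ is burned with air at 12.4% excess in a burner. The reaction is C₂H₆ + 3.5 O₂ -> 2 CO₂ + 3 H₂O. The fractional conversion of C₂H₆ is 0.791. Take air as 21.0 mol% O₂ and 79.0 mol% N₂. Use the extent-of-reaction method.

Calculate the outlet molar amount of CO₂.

758 mol/s

Stoichiometric O₂ = 3.5 × 479 = 1676 mol/s; O₂ fed = 1676 × 1.124 = 1884 mol/s.
N₂ fed = 1884 × 79/21 = 7089 mol/s.
Fuel reacted = 0.791 × 479 → ξ = 378.9 mol/s.
Outlet (n = n₀ + ν ξ):
  C₂H₆: 479 − 1(378.9) = 100.1
  O₂: 1884 − 3.5(378.9) = 558.3
  N₂: 7089 (inert)
  CO₂: 0 + 2(378.9) = 757.8
  H₂O: 0 + 3(378.9) = 1137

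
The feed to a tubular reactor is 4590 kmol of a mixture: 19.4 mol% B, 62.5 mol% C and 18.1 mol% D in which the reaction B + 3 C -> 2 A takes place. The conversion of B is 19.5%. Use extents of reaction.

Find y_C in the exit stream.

B reacted = 0.195 × 890.5 = 173.6 kmol; ν_B = −1, so ξ = 173.6/1 = 173.6 kmol.
Outlet amounts (n = n₀ + ν ξ):
  B: 890.5 − 1(173.6) = 716.8
  C: 2869 − 3(173.6) = 2348
  A: 0 + 2(173.6) = 347.3
  D: 830.8 (inert)
Total out = 4243 kmol; y_C = 2348 / 4243 = 0.5534.

0.553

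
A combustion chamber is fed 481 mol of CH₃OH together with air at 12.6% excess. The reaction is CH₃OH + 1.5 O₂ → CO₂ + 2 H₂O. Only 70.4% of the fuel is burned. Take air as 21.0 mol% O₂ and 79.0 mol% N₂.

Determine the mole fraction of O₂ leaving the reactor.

0.0674

Stoichiometric O₂ = 1.5 × 481 = 721.5 mol; O₂ fed = 721.5 × 1.126 = 812.4 mol.
N₂ fed = 812.4 × 79/21 = 3056 mol.
Fuel reacted = 0.704 × 481 → ξ = 338.6 mol.
Outlet (n = n₀ + ν ξ):
  CH₃OH: 481 − 1(338.6) = 142.4
  O₂: 812.4 − 1.5(338.6) = 304.5
  N₂: 3056 (inert)
  CO₂: 0 + 1(338.6) = 338.6
  H₂O: 0 + 2(338.6) = 677.2
Total out = 4519 mol; y_O₂ = 304.5 / 4519 = 0.06738.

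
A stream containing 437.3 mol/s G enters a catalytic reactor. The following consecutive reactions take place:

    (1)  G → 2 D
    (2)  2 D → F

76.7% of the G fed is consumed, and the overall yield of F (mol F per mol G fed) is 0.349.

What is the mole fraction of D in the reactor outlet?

0.59

Conversion of G: G consumed = 1ξ₁ = 0.767 × 437.3 → ξ₁ = 335.4 mol/s.
Yield of F: 1ξ₂ / 437.3 = 0.349 → ξ₂ = 152.6 mol/s.
Outlet amounts (n = n₀ + Σ ν·ξ):
  G: 437.3 − 1(335.4) = 101.9
  D: 0 + 2(335.4) − 2(152.6) = 365.6
  F: 0 + 1(152.6) = 152.6
Total out = 620.1 mol/s; y_D = 365.6 / 620.1 = 0.5896.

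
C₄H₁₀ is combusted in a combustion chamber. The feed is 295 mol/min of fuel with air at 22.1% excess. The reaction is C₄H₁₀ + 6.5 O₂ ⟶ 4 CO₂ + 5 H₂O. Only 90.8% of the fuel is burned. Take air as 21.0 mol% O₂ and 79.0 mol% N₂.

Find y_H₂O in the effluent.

0.113

Stoichiometric O₂ = 6.5 × 295 = 1918 mol/min; O₂ fed = 1918 × 1.221 = 2341 mol/min.
N₂ fed = 2341 × 79/21 = 8808 mol/min.
Fuel reacted = 0.908 × 295 → ξ = 267.9 mol/min.
Outlet (n = n₀ + ν ξ):
  C₄H₁₀: 295 − 1(267.9) = 27.14
  O₂: 2341 − 6.5(267.9) = 600.2
  N₂: 8808 (inert)
  CO₂: 0 + 4(267.9) = 1071
  H₂O: 0 + 5(267.9) = 1339
Total out = 11850 mol/min; y_H₂O = 1339 / 11850 = 0.1131.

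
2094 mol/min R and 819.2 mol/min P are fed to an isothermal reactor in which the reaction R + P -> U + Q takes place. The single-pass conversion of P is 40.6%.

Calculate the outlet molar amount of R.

P reacted = 0.406 × 819.2 = 332.6 mol/min; ν_P = −1, so ξ = 332.6/1 = 332.6 mol/min.
Outlet amounts (n = n₀ + ν ξ):
  R: 2094 − 1(332.6) = 1761
  P: 819.2 − 1(332.6) = 486.6
  U: 0 + 1(332.6) = 332.6
  Q: 0 + 1(332.6) = 332.6

1760 mol/min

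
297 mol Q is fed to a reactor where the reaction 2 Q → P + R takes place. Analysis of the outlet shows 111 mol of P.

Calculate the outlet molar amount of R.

For P: n = n₀ + 1ξ → 111 = 0 + 1ξ, giving ξ = 111 mol.
Outlet amounts (n = n₀ + ν ξ):
  Q: 297 − 2(111) = 75
  P: 0 + 1(111) = 111
  R: 0 + 1(111) = 111

111 mol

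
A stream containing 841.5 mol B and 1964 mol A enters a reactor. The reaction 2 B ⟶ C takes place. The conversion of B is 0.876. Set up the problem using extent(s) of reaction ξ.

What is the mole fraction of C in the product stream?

0.151

B reacted = 0.876 × 841.5 = 737.2 mol; ν_B = −2, so ξ = 737.2/2 = 368.6 mol.
Outlet amounts (n = n₀ + ν ξ):
  B: 841.5 − 2(368.6) = 104.3
  C: 0 + 1(368.6) = 368.6
  A: 1964 (inert)
Total out = 2437 mol; y_C = 368.6 / 2437 = 0.1512.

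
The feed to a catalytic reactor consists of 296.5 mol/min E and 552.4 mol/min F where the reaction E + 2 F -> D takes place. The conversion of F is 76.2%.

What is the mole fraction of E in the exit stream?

0.201

F reacted = 0.762 × 552.4 = 420.9 mol/min; ν_F = −2, so ξ = 420.9/2 = 210.5 mol/min.
Outlet amounts (n = n₀ + ν ξ):
  E: 296.5 − 1(210.5) = 86.04
  F: 552.4 − 2(210.5) = 131.5
  D: 0 + 1(210.5) = 210.5
Total out = 428 mol/min; y_E = 86.04 / 428 = 0.201.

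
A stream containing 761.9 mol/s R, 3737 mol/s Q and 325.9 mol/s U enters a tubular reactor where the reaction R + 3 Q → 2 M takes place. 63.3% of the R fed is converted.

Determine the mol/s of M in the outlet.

R reacted = 0.633 × 761.9 = 482.3 mol/s; ν_R = −1, so ξ = 482.3/1 = 482.3 mol/s.
Outlet amounts (n = n₀ + ν ξ):
  R: 761.9 − 1(482.3) = 279.6
  Q: 3737 − 3(482.3) = 2290
  M: 0 + 2(482.3) = 964.6
  U: 325.9 (inert)

965 mol/s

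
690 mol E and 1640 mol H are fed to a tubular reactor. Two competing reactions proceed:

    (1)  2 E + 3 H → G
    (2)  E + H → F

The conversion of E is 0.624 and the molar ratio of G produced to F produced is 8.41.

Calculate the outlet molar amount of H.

1010 mol

Conversion of E: E consumed = 0.624 × 690 = 430.6 mol = 2ξ₁ + 1ξ₂.
Selectivity: 1ξ₁ / (1ξ₂) = 8.41 → ξ₁ = 8.41 ξ₂.
Substitute: (2·8.41 + 1) ξ₂ = 430.6 → ξ₂ = 24.16 mol, ξ₁ = 203.2 mol.
Outlet amounts (n = n₀ + Σ ν·ξ):
  E: 690 − 2(203.2) − 1(24.16) = 259.4
  H: 1640 − 3(203.2) − 1(24.16) = 1006
  G: 0 + 1(203.2) = 203.2
  F: 0 + 1(24.16) = 24.16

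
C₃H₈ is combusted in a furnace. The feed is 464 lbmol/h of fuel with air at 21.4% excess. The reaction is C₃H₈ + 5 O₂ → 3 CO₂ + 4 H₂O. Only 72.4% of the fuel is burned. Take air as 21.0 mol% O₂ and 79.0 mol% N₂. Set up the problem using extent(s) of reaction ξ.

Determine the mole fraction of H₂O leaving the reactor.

Stoichiometric O₂ = 5 × 464 = 2320 lbmol/h; O₂ fed = 2320 × 1.214 = 2816 lbmol/h.
N₂ fed = 2816 × 79/21 = 10600 lbmol/h.
Fuel reacted = 0.724 × 464 → ξ = 335.9 lbmol/h.
Outlet (n = n₀ + ν ξ):
  C₃H₈: 464 − 1(335.9) = 128.1
  O₂: 2816 − 5(335.9) = 1137
  N₂: 10600 (inert)
  CO₂: 0 + 3(335.9) = 1008
  H₂O: 0 + 4(335.9) = 1344
Total out = 14210 lbmol/h; y_H₂O = 1344 / 14210 = 0.09455.

0.0946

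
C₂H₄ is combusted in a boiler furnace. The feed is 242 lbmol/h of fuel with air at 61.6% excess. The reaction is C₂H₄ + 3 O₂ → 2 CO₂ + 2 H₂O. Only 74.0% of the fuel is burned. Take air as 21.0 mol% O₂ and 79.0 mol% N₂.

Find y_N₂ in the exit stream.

0.757

Stoichiometric O₂ = 3 × 242 = 726 lbmol/h; O₂ fed = 726 × 1.616 = 1173 lbmol/h.
N₂ fed = 1173 × 79/21 = 4414 lbmol/h.
Fuel reacted = 0.74 × 242 → ξ = 179.1 lbmol/h.
Outlet (n = n₀ + ν ξ):
  C₂H₄: 242 − 1(179.1) = 62.92
  O₂: 1173 − 3(179.1) = 636
  N₂: 4414 (inert)
  CO₂: 0 + 2(179.1) = 358.2
  H₂O: 0 + 2(179.1) = 358.2
Total out = 5829 lbmol/h; y_N₂ = 4414 / 5829 = 0.7572.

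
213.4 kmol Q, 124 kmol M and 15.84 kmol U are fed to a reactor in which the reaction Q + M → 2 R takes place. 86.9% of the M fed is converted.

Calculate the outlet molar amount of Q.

M reacted = 0.869 × 124 = 107.8 kmol; ν_M = −1, so ξ = 107.8/1 = 107.8 kmol.
Outlet amounts (n = n₀ + ν ξ):
  Q: 213.4 − 1(107.8) = 105.6
  M: 124 − 1(107.8) = 16.24
  R: 0 + 2(107.8) = 215.5
  U: 15.84 (inert)

106 kmol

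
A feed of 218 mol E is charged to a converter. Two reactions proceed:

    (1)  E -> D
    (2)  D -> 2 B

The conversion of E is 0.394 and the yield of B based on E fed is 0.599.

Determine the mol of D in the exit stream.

Conversion of E: E consumed = 1ξ₁ = 0.394 × 218 → ξ₁ = 85.89 mol.
Yield of B: 2ξ₂ / 218 = 0.599 → ξ₂ = 65.29 mol.
Outlet amounts (n = n₀ + Σ ν·ξ):
  E: 218 − 1(85.89) = 132.1
  D: 0 + 1(85.89) − 1(65.29) = 20.6
  B: 0 + 2(65.29) = 130.6

20.6 mol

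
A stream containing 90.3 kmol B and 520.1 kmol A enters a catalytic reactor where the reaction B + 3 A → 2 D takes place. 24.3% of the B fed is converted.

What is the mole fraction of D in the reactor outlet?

0.0775

B reacted = 0.243 × 90.3 = 21.94 kmol; ν_B = −1, so ξ = 21.94/1 = 21.94 kmol.
Outlet amounts (n = n₀ + ν ξ):
  B: 90.3 − 1(21.94) = 68.36
  A: 520.1 − 3(21.94) = 454.3
  D: 0 + 2(21.94) = 43.89
Total out = 566.5 kmol; y_D = 43.89 / 566.5 = 0.07747.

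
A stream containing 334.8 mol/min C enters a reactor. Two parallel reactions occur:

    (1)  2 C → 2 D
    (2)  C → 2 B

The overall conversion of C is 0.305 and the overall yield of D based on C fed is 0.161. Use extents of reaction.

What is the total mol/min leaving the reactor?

383 mol/min

Yield of D: 2ξ₁ / 334.8 = 0.161 → ξ₁ = 26.95 mol/min.
Conversion of C: 2ξ₁ + 1ξ₂ = 0.305 × 334.8 = 102.1 → ξ₂ = 48.21 mol/min.
Outlet amounts (n = n₀ + Σ ν·ξ):
  C: 334.8 − 2(26.95) − 1(48.21) = 232.7
  D: 0 + 2(26.95) = 53.9
  B: 0 + 2(48.21) = 96.42
Total out = 232.7 + 53.9 + 96.42 = 383 mol/min.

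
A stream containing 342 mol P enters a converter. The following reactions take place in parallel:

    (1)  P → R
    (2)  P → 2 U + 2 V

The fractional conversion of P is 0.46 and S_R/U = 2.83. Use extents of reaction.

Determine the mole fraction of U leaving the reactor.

0.114

Conversion of P: P consumed = 0.46 × 342 = 157.3 mol = 1ξ₁ + 1ξ₂.
Selectivity: 1ξ₁ / (2ξ₂) = 2.83 → ξ₁ = 5.66 ξ₂.
Substitute: (1·5.66 + 1) ξ₂ = 157.3 → ξ₂ = 23.62 mol, ξ₁ = 133.7 mol.
Outlet amounts (n = n₀ + Σ ν·ξ):
  P: 342 − 1(133.7) − 1(23.62) = 184.7
  R: 0 + 1(133.7) = 133.7
  U: 0 + 2(23.62) = 47.24
  V: 0 + 2(23.62) = 47.24
Total out = 412.9 mol; y_U = 47.24 / 412.9 = 0.1144.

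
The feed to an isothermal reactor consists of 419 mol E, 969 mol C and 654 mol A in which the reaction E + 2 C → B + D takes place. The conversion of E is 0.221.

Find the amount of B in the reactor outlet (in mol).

E reacted = 0.221 × 419 = 92.6 mol; ν_E = −1, so ξ = 92.6/1 = 92.6 mol.
Outlet amounts (n = n₀ + ν ξ):
  E: 419 − 1(92.6) = 326.4
  C: 969 − 2(92.6) = 783.8
  B: 0 + 1(92.6) = 92.6
  D: 0 + 1(92.6) = 92.6
  A: 654 (inert)

92.6 mol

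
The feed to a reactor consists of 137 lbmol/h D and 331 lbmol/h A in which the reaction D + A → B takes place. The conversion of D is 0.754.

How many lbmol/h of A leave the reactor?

228 lbmol/h

D reacted = 0.754 × 137 = 103.3 lbmol/h; ν_D = −1, so ξ = 103.3/1 = 103.3 lbmol/h.
Outlet amounts (n = n₀ + ν ξ):
  D: 137 − 1(103.3) = 33.7
  A: 331 − 1(103.3) = 227.7
  B: 0 + 1(103.3) = 103.3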